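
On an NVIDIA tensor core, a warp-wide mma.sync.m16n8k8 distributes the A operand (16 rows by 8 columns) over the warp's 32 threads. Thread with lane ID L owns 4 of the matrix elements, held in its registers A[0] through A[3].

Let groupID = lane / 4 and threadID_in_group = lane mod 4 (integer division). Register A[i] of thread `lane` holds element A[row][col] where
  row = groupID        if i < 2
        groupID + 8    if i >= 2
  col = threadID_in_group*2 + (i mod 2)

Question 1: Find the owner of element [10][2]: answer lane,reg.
9,2

r=10->g=2,rb=1  c=2->t=1,b0=0
L=2*4+1=9  i=1*2+0=2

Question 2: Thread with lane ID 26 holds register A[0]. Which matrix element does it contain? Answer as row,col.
26: grp=6,tig=2
[0] (6+0,2*2+0) = (6,4)

6,4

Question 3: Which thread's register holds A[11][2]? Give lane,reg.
r=11⇒gr=3,Rb=1  c=2⇒th=1,odd=0
L=3*4+1=13  i=1*2+0=2

13,2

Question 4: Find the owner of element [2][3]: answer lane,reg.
r=2→G=2,rhi=0  c=3→T=1,p=1
L=2*4+1=9  i=0*2+1=1

9,1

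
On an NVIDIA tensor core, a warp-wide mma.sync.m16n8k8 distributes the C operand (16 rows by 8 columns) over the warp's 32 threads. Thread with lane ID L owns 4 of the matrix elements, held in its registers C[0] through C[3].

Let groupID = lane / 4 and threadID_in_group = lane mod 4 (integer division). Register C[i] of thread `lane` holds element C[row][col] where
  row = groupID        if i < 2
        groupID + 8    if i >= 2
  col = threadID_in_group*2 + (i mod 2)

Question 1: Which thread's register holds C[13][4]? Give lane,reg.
r: 13->gid=5,r8=1  c: 4->tid=2,i&1=0
L=5*4+2=22  i=1*2+0=2

22,2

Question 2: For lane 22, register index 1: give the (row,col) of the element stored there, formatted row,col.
lane 22⇒22/4=5, 22 mod 4=2
i=1  r:5+0⇒5  c:2·2+1⇒5

5,5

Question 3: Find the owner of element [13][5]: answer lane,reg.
22,3

r: 13->gid=5,r8=1  c: 5->tid=2,i&1=1
L=5*4+2=22  i=1*2+1=3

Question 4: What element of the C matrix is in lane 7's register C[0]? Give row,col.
1,6

L=7=>grp=7>>2=1, tig=7&3=3
[0]=>row 1+0=1  col 3·2+0=6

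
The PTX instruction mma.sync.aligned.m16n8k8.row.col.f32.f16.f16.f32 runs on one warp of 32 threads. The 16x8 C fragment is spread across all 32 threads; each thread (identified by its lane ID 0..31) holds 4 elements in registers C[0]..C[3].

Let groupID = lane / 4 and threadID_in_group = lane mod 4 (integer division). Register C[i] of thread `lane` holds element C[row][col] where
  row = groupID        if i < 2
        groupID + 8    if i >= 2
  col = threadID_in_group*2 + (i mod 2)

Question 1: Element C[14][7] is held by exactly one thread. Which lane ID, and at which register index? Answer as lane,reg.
27,3

r=14->g=6,rb=1  c=7->t=3,b0=1
L=6*4+3=27  i=1*2+1=3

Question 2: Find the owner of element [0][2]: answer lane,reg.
r=0->g=0,rb=0  c=2->t=1,b0=0
L=0*4+1=1  i=0*2+0=0

1,0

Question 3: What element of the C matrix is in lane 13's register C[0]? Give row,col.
3,2

L=13→G=13>>2=3, T=13&3=1
[0]→row 3+0=3  col 1·2+0=2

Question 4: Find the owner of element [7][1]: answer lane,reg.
r: 7->gid=7,r8=0  c: 1->tid=0,i&1=1
L=7*4+0=28  i=0*2+1=1

28,1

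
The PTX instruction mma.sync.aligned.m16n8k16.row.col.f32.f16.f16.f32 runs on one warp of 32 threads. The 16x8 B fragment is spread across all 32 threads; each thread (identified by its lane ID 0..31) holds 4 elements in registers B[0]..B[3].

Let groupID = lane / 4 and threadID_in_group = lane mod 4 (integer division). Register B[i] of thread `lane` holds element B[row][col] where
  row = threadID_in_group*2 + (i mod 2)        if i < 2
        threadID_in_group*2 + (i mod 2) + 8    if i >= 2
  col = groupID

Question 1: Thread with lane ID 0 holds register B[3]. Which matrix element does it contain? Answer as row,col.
9,0

lane 0->0/4=0, 0 mod 4=0
i=3  r:2·0+1+8->9  c:0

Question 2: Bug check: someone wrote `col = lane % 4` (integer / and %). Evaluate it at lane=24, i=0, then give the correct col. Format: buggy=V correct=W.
`lane % 4`[24,0]⇒0
lane 24⇒24/4=6, 24 mod 4=0
i=0  r:2·0+0+0⇒0  c:6
col: 0 vs 6

buggy=0 correct=6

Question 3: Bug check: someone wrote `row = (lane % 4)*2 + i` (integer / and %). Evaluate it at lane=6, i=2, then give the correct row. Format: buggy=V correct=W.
buggy=6 correct=12

`(lane % 4)*2 + i`[6,2]=>6
lane 6: grp=1 (6/4), tig=2 (6%4)
i=2: r=2*2+0+8=12, c=grp=1
row: 6 vs 12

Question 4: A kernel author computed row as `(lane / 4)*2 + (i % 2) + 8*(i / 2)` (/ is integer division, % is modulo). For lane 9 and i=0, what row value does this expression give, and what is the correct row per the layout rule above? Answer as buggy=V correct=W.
buggy=4 correct=2

`(lane / 4)*2 + (i % 2) + 8*(i / 2)`[9,0]⇒4
lane 9: gr=2 (9/4), th=1 (9%4)
i=0: r=1*2+0+0=2, c=gr=2
row: 4 vs 2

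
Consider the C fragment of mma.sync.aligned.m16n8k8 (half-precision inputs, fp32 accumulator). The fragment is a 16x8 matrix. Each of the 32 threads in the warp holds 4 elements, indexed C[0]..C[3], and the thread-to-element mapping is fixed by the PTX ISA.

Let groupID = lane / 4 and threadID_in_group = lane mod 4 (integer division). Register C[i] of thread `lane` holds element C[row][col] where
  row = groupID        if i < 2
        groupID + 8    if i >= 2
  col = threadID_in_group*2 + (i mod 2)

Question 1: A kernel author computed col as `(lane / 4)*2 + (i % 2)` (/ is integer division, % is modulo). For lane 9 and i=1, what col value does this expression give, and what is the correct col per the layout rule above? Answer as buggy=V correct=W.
`(lane / 4)*2 + (i % 2)`[9,1]=>5
lane 9: grp=2 (9/4), tig=1 (9%4)
i=1: r=2+0=2, c=1*2+1=3
col: 5 vs 3

buggy=5 correct=3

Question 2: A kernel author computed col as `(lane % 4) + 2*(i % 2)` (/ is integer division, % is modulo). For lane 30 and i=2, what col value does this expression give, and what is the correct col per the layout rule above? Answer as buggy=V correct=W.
`(lane % 4) + 2*(i % 2)`[30,2]->2
lane 30: gid=7 (30/4), tid=2 (30%4)
i=2: r=7+8=15, c=2*2+0=4
col: 2 vs 4

buggy=2 correct=4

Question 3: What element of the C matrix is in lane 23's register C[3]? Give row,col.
13,7

L=23->gid=23>>2=5, tid=23&3=3
[3]->row 5+8=13  col 3·2+1=7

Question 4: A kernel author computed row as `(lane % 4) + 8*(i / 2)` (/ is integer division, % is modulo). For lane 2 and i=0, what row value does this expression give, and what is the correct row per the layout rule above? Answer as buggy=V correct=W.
buggy=2 correct=0

`(lane % 4) + 8*(i / 2)`[2,0]->2
lane 2->2/4=0, 2 mod 4=2
i=0  r:0+0->0  c:2·2+0->4
row: 2 vs 0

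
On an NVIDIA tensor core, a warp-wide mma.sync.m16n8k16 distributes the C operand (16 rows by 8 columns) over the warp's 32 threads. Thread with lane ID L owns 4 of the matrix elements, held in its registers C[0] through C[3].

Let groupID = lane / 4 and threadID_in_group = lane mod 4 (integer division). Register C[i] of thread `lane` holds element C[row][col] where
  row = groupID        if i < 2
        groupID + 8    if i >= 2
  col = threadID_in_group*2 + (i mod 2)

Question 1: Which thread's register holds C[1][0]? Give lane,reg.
r=1->g=1,rb=0  c=0->t=0,b0=0
L=1*4+0=4  i=0*2+0=0

4,0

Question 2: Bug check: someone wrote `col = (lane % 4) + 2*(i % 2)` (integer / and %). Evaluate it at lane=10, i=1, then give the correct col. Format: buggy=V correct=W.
buggy=4 correct=5

`(lane % 4) + 2*(i % 2)`[10,1]->4
lane 10: g=2 (10/4), t=2 (10%4)
i=1: r=2+0=2, c=2*2+1=5
col: 4 vs 5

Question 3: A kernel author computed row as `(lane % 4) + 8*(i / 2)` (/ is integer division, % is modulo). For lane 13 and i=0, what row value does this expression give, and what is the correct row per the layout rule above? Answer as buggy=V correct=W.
buggy=1 correct=3

`(lane % 4) + 8*(i / 2)`[13,0]->1
lane 13: g=3 (13/4), t=1 (13%4)
i=0: r=3+0=3, c=1*2+0=2
row: 1 vs 3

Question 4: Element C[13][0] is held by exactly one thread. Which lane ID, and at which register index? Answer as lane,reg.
20,2

r: 13->gid=5,r8=1  c: 0->tid=0,i&1=0
L=5*4+0=20  i=1*2+0=2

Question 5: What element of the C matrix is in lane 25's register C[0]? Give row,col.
25: gid=6,tid=1
[0] (6+0,1*2+0) = (6,2)

6,2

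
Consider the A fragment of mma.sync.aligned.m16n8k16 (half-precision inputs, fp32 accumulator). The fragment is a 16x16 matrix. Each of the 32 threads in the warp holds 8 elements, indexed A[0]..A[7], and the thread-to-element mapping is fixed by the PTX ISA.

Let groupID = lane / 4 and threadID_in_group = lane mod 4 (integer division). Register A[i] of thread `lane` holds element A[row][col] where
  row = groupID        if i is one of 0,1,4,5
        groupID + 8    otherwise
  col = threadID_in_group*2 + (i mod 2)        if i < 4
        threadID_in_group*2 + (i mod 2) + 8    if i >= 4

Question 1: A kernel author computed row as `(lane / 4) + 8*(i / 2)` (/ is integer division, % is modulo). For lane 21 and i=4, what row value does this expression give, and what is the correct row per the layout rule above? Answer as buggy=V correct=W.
buggy=21 correct=5

`(lane / 4) + 8*(i / 2)`[21,4]->21
21: gid=5,tid=1
[4] (5+0,1*2+0+8) = (5,10)
row: 21 vs 5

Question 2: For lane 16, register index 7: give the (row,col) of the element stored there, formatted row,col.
lane 16→16/4=4, 16 mod 4=0
i=7  r:4+8→12  c:2·0+1+8→9

12,9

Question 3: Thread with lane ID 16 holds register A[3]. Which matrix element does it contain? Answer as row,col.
12,1

16: g=4,t=0
[3] (4+8,0*2+1+0) = (12,1)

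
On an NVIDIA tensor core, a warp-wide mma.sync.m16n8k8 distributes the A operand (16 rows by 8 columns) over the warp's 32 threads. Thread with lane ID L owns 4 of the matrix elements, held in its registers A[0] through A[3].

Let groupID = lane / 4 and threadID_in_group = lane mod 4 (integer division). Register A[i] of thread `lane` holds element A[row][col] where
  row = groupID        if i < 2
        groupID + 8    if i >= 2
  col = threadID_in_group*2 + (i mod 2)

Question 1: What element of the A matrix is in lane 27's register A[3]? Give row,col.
lane 27: grp=6 (27/4), tig=3 (27%4)
i=3: r=6+8=14, c=3*2+1=7

14,7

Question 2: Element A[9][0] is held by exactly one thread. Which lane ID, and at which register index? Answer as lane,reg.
r=9->g=1,rb=1  c=0->t=0,b0=0
L=1*4+0=4  i=1*2+0=2

4,2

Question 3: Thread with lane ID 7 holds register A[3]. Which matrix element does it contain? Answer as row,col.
9,7

7: gr=1,th=3
[3] (1+8,3*2+1) = (9,7)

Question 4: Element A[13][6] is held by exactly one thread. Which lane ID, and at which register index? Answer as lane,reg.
r=13→G=5,rhi=1  c=6→T=3,p=0
L=5*4+3=23  i=1*2+0=2

23,2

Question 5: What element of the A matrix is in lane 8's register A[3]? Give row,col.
lane 8→8/4=2, 8 mod 4=0
i=3  r:2+8→10  c:2·0+1→1

10,1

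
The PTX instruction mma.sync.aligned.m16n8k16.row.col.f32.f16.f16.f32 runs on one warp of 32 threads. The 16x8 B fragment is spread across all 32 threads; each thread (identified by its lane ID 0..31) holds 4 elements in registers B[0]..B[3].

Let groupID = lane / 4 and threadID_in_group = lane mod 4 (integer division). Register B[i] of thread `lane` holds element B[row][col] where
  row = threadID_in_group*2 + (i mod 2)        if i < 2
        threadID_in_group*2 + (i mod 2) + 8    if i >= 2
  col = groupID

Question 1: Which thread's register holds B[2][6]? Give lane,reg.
25,0

c: 6->gid=6  r: 2->r8=0,tid=1,i&1=0
L=6*4+1=25  i=0*2+0=0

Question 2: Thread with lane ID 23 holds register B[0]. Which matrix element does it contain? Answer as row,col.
6,5

23: gr=5,th=3
[0] (3*2+0+0,5) = (6,5)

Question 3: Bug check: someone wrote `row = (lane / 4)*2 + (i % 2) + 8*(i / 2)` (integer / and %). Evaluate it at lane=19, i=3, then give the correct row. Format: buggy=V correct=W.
`(lane / 4)*2 + (i % 2) + 8*(i / 2)`[19,3]⇒17
L=19⇒gr=19>>2=4, th=19&3=3
[3]⇒row 3·2+1+8=15  col gr=4
row: 17 vs 15

buggy=17 correct=15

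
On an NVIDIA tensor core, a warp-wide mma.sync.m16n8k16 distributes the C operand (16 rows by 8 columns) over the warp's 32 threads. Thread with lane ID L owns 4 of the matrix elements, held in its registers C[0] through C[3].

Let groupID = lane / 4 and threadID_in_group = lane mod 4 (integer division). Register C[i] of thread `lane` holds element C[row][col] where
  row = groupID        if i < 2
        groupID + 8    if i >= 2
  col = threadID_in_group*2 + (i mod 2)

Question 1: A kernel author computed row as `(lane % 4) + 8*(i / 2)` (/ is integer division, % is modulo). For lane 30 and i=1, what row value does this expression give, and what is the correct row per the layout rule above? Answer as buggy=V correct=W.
buggy=2 correct=7

`(lane % 4) + 8*(i / 2)`[30,1]⇒2
L=30⇒gr=30>>2=7, th=30&3=2
[1]⇒row 7+0=7  col 2·2+1=5
row: 2 vs 7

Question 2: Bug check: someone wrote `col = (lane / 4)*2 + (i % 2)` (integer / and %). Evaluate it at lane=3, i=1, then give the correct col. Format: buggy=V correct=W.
buggy=1 correct=7

`(lane / 4)*2 + (i % 2)`[3,1]->1
L=3->g=3>>2=0, t=3&3=3
[1]->row 0+0=0  col 3·2+1=7
col: 1 vs 7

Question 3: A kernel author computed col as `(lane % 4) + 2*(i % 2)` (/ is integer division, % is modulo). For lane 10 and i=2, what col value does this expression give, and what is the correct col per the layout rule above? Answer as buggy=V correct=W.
`(lane % 4) + 2*(i % 2)`[10,2]→2
lane 10: G=2 (10/4), T=2 (10%4)
i=2: r=2+8=10, c=2*2+0=4
col: 2 vs 4

buggy=2 correct=4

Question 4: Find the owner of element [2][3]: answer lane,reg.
r: 2->gid=2,r8=0  c: 3->tid=1,i&1=1
L=2*4+1=9  i=0*2+1=1

9,1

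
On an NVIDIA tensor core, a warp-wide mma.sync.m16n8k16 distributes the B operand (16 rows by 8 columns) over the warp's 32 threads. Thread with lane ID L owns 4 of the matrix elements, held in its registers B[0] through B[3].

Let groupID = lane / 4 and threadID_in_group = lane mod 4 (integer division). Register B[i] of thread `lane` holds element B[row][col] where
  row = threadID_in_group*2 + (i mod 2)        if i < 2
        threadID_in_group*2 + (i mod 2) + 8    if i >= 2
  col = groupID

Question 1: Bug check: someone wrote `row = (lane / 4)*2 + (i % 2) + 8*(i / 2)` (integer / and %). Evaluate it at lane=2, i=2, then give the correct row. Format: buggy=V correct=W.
buggy=8 correct=12

`(lane / 4)*2 + (i % 2) + 8*(i / 2)`[2,2]->8
lane 2: g=0 (2/4), t=2 (2%4)
i=2: r=2*2+0+8=12, c=g=0
row: 8 vs 12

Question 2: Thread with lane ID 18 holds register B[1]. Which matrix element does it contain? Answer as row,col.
5,4

lane 18: gr=4 (18/4), th=2 (18%4)
i=1: r=2*2+1+0=5, c=gr=4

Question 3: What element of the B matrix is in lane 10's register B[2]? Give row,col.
L=10→G=10>>2=2, T=10&3=2
[2]→row 2·2+0+8=12  col G=2

12,2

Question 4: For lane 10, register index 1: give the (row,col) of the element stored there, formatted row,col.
lane 10: G=2 (10/4), T=2 (10%4)
i=1: r=2*2+1+0=5, c=G=2

5,2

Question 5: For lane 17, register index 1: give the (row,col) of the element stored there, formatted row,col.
3,4

lane 17: G=4 (17/4), T=1 (17%4)
i=1: r=1*2+1+0=3, c=G=4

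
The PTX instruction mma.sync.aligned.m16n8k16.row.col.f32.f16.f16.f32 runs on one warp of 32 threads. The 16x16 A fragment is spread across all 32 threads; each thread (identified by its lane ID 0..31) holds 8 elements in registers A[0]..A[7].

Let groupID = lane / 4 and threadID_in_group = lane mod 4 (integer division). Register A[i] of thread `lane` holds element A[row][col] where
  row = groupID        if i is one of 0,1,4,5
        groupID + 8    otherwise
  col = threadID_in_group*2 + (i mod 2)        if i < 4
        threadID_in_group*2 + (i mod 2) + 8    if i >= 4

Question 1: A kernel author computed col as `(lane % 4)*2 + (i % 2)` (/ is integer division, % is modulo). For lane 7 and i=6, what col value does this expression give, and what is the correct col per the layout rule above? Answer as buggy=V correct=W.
`(lane % 4)*2 + (i % 2)`[7,6]->6
L=7->gid=7>>2=1, tid=7&3=3
[6]->row 1+8=9  col 3·2+0+8=14
col: 6 vs 14

buggy=6 correct=14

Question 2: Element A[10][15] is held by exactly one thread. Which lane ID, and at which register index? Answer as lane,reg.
11,7

r: 10->gid=2,r8=1  c: 15->c8=1,tid=3,i&1=1
L=2*4+3=11  i=1*4+1*2+1=7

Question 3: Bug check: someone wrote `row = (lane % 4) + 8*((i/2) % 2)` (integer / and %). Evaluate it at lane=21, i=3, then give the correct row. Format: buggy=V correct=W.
`(lane % 4) + 8*((i/2) % 2)`[21,3]→9
21: G=5,T=1
[3] (5+8,1*2+1+0) = (13,3)
row: 9 vs 13

buggy=9 correct=13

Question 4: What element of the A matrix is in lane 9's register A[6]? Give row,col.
10,10

9: gid=2,tid=1
[6] (2+8,1*2+0+8) = (10,10)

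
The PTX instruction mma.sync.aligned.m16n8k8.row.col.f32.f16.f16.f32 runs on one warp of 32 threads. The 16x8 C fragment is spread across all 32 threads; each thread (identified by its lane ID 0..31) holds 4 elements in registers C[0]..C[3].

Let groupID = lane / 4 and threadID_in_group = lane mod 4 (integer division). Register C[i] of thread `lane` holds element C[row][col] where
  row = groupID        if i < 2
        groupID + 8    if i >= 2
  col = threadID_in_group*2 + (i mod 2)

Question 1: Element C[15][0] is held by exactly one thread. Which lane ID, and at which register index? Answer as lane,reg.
28,2

r=15->g=7,rb=1  c=0->t=0,b0=0
L=7*4+0=28  i=1*2+0=2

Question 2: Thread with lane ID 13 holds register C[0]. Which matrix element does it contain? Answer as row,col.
lane 13: G=3 (13/4), T=1 (13%4)
i=0: r=3+0=3, c=1*2+0=2

3,2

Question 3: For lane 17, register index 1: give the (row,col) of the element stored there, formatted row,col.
lane 17: g=4 (17/4), t=1 (17%4)
i=1: r=4+0=4, c=1*2+1=3

4,3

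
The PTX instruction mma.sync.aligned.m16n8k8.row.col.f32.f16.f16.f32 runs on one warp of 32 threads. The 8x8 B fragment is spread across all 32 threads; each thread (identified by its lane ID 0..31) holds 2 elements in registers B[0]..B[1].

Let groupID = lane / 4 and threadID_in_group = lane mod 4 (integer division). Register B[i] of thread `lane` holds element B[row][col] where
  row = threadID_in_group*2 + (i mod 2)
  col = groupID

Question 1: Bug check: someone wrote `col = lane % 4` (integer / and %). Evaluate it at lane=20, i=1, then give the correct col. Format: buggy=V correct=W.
`lane % 4`[20,1]->0
20: gid=5,tid=0
[1] (0*2+1,5) = (1,5)
col: 0 vs 5

buggy=0 correct=5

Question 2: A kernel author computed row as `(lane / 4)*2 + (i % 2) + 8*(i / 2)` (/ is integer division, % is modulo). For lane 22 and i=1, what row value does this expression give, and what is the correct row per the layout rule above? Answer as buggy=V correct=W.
`(lane / 4)*2 + (i % 2) + 8*(i / 2)`[22,1]->11
22: g=5,t=2
[1] (2*2+1,5) = (5,5)
row: 11 vs 5

buggy=11 correct=5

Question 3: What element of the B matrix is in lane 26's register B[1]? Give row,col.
5,6

lane 26=>26/4=6, 26 mod 4=2
i=1  r:2·2+1=>5  c:6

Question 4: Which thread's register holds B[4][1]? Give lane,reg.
c: 1->gid=1  r: 4->tid=2,i&1=0
L=1*4+2=6  i=0=0

6,0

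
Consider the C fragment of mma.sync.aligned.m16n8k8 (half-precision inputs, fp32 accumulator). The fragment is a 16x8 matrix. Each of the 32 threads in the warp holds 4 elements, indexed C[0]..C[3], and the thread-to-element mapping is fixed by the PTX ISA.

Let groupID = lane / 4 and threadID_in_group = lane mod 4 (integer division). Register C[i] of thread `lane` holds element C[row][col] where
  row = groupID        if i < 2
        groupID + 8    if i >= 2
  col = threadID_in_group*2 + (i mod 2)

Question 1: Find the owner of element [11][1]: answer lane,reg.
r:11=>grp=3,rB=1  c:1=>tig=0,lo=1
L=3*4+0=12  i=1*2+1=3

12,3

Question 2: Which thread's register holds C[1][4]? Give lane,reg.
6,0

r=1->g=1,rb=0  c=4->t=2,b0=0
L=1*4+2=6  i=0*2+0=0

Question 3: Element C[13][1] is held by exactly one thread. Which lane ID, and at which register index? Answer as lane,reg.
20,3

r:13=>grp=5,rB=1  c:1=>tig=0,lo=1
L=5*4+0=20  i=1*2+1=3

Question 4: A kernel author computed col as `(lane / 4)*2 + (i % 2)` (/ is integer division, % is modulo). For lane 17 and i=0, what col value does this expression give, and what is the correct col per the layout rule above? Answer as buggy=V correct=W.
buggy=8 correct=2

`(lane / 4)*2 + (i % 2)`[17,0]->8
lane 17: gid=4 (17/4), tid=1 (17%4)
i=0: r=4+0=4, c=1*2+0=2
col: 8 vs 2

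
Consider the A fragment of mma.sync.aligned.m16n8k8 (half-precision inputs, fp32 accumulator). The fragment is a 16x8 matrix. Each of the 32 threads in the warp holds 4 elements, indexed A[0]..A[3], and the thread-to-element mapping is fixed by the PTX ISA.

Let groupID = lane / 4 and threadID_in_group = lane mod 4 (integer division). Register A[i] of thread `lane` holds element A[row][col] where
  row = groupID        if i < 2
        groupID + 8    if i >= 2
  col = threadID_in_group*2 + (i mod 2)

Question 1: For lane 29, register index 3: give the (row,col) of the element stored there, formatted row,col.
lane 29: gr=7 (29/4), th=1 (29%4)
i=3: r=7+8=15, c=1*2+1=3

15,3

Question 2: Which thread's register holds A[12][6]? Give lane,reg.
r=12->g=4,rb=1  c=6->t=3,b0=0
L=4*4+3=19  i=1*2+0=2

19,2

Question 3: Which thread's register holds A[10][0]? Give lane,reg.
8,2

r:10=>grp=2,rB=1  c:0=>tig=0,lo=0
L=2*4+0=8  i=1*2+0=2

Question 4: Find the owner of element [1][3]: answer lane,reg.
r:1=>grp=1,rB=0  c:3=>tig=1,lo=1
L=1*4+1=5  i=0*2+1=1

5,1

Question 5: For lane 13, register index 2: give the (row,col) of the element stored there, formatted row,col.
lane 13→13/4=3, 13 mod 4=1
i=2  r:3+8→11  c:2·1+0→2

11,2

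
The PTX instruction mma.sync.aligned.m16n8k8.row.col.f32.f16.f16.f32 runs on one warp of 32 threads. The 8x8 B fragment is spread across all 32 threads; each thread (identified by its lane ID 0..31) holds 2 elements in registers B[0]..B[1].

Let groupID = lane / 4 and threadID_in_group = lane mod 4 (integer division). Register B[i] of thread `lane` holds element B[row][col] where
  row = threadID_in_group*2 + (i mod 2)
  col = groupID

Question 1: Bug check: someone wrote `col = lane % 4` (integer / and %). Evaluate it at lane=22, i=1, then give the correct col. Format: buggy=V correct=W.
buggy=2 correct=5

`lane % 4`[22,1]=>2
22: grp=5,tig=2
[1] (2*2+1,5) = (5,5)
col: 2 vs 5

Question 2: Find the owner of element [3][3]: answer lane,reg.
c=3→G=3  r=3→T=1,p=1
L=3*4+1=13  i=1=1

13,1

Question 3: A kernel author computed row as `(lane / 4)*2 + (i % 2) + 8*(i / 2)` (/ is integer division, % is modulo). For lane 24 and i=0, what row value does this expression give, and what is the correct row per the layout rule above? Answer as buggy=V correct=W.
`(lane / 4)*2 + (i % 2) + 8*(i / 2)`[24,0]⇒12
lane 24: gr=6 (24/4), th=0 (24%4)
i=0: r=0*2+0=0, c=gr=6
row: 12 vs 0

buggy=12 correct=0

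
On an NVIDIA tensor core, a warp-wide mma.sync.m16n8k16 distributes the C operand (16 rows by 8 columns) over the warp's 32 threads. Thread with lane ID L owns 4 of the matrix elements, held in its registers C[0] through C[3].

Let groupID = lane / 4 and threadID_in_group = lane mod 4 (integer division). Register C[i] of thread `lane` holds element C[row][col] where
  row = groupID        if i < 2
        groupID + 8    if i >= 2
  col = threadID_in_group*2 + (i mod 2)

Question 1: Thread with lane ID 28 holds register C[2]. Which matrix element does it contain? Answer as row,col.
15,0

L=28→G=28>>2=7, T=28&3=0
[2]→row 7+8=15  col 0·2+0=0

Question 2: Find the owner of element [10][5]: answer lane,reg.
10,3

r=10->g=2,rb=1  c=5->t=2,b0=1
L=2*4+2=10  i=1*2+1=3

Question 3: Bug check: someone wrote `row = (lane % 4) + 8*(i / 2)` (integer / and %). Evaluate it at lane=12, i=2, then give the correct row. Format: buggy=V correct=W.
buggy=8 correct=11

`(lane % 4) + 8*(i / 2)`[12,2]→8
12: G=3,T=0
[2] (3+8,0*2+0) = (11,0)
row: 8 vs 11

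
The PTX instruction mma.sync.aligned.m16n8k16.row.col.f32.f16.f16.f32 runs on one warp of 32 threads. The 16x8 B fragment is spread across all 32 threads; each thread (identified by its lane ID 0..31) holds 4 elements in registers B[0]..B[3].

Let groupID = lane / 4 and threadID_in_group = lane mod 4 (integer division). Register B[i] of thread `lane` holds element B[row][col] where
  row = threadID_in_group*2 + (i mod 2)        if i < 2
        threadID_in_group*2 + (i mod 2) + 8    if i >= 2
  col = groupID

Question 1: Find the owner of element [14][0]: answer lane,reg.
c: 0->gid=0  r: 14->r8=1,tid=3,i&1=0
L=0*4+3=3  i=1*2+0=2

3,2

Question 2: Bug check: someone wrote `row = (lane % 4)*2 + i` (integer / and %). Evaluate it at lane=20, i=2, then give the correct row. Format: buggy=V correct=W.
`(lane % 4)*2 + i`[20,2]=>2
L=20=>grp=20>>2=5, tig=20&3=0
[2]=>row 0·2+0+8=8  col grp=5
row: 2 vs 8

buggy=2 correct=8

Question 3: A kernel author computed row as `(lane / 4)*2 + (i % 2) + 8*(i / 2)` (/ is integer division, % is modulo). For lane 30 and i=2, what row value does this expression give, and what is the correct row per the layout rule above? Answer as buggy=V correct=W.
`(lane / 4)*2 + (i % 2) + 8*(i / 2)`[30,2]->22
lane 30->30/4=7, 30 mod 4=2
i=2  r:2·2+0+8->12  c:7
row: 22 vs 12

buggy=22 correct=12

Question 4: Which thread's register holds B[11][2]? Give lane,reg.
9,3

c=2→G=2  r=11→rhi=1,T=1,p=1
L=2*4+1=9  i=1*2+1=3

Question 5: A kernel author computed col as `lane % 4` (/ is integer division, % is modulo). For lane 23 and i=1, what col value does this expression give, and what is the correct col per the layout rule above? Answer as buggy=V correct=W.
`lane % 4`[23,1]⇒3
lane 23⇒23/4=5, 23 mod 4=3
i=1  r:2·3+1+0⇒7  c:5
col: 3 vs 5

buggy=3 correct=5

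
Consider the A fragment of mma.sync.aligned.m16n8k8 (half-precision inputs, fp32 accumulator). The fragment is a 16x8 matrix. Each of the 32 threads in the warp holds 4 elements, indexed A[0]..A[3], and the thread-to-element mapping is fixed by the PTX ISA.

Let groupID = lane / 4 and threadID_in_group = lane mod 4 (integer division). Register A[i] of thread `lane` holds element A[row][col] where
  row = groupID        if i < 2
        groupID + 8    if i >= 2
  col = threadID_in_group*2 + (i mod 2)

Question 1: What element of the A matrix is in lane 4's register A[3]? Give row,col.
L=4->g=4>>2=1, t=4&3=0
[3]->row 1+8=9  col 0·2+1=1

9,1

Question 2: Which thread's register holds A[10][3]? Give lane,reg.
r:10=>grp=2,rB=1  c:3=>tig=1,lo=1
L=2*4+1=9  i=1*2+1=3

9,3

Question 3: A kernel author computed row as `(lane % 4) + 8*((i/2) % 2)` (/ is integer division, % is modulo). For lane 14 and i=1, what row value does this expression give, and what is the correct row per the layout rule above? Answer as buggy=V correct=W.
buggy=2 correct=3

`(lane % 4) + 8*((i/2) % 2)`[14,1]->2
L=14->gid=14>>2=3, tid=14&3=2
[1]->row 3+0=3  col 2·2+1=5
row: 2 vs 3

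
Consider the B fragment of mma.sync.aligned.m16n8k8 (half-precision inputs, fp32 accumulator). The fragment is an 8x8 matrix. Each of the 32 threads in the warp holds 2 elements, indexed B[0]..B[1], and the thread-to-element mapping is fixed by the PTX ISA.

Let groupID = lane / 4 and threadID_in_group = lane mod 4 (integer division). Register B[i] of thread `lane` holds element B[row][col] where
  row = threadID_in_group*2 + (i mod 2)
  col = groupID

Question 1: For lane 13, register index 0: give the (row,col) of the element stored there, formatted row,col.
2,3

lane 13: grp=3 (13/4), tig=1 (13%4)
i=0: r=1*2+0=2, c=grp=3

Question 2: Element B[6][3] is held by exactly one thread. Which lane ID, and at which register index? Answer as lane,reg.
c=3→G=3  r=6→T=3,p=0
L=3*4+3=15  i=0=0

15,0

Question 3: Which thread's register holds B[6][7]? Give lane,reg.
c=7->g=7  r=6->t=3,b0=0
L=7*4+3=31  i=0=0

31,0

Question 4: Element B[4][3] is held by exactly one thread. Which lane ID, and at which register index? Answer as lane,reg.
14,0

c: 3->gid=3  r: 4->tid=2,i&1=0
L=3*4+2=14  i=0=0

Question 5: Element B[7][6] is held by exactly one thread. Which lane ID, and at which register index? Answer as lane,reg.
27,1

c: 6->gid=6  r: 7->tid=3,i&1=1
L=6*4+3=27  i=1=1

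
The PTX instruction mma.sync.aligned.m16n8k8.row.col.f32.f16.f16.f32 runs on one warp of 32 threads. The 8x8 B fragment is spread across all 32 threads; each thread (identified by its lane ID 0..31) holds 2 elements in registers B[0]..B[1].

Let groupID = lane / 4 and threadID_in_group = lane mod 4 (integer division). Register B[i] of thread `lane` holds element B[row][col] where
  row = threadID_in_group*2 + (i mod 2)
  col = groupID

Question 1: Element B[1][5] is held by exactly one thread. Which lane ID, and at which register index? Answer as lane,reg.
c=5⇒gr=5  r=1⇒th=0,odd=1
L=5*4+0=20  i=1=1

20,1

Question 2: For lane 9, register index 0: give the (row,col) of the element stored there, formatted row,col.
L=9→G=9>>2=2, T=9&3=1
[0]→row 1·2+0=2  col G=2

2,2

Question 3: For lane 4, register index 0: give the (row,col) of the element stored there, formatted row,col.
0,1

lane 4: G=1 (4/4), T=0 (4%4)
i=0: r=0*2+0=0, c=G=1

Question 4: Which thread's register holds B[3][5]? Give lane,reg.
21,1

c=5⇒gr=5  r=3⇒th=1,odd=1
L=5*4+1=21  i=1=1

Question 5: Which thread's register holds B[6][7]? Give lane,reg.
c=7->g=7  r=6->t=3,b0=0
L=7*4+3=31  i=0=0

31,0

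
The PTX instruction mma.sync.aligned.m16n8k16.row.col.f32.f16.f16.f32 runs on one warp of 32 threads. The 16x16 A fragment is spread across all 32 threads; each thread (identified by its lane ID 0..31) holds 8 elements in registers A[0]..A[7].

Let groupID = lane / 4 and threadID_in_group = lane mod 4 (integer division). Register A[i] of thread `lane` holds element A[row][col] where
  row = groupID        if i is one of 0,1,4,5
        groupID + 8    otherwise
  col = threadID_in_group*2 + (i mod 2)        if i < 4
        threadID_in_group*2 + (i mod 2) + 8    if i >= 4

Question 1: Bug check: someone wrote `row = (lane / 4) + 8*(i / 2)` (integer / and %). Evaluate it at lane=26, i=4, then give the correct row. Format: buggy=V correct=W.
`(lane / 4) + 8*(i / 2)`[26,4]=>22
lane 26=>26/4=6, 26 mod 4=2
i=4  r:6+0=>6  c:2·2+0+8=>12
row: 22 vs 6

buggy=22 correct=6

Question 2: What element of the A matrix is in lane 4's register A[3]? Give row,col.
L=4=>grp=4>>2=1, tig=4&3=0
[3]=>row 1+8=9  col 0·2+1+0=1

9,1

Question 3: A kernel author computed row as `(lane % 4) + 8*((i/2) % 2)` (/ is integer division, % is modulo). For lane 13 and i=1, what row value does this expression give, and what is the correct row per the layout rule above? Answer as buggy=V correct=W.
buggy=1 correct=3

`(lane % 4) + 8*((i/2) % 2)`[13,1]=>1
lane 13: grp=3 (13/4), tig=1 (13%4)
i=1: r=3+0=3, c=1*2+1+0=3
row: 1 vs 3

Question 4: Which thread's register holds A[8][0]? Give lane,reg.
0,2

r=8→G=0,rhi=1  c=0→chi=0,T=0,p=0
L=0*4+0=0  i=0*4+1*2+0=2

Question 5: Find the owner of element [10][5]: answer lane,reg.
r: 10->gid=2,r8=1  c: 5->c8=0,tid=2,i&1=1
L=2*4+2=10  i=0*4+1*2+1=3

10,3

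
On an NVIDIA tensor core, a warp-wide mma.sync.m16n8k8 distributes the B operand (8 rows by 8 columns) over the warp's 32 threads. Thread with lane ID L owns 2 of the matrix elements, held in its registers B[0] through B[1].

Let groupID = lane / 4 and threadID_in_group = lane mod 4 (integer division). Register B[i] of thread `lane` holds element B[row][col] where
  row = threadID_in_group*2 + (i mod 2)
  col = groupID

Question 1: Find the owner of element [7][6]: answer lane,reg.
27,1

c=6⇒gr=6  r=7⇒th=3,odd=1
L=6*4+3=27  i=1=1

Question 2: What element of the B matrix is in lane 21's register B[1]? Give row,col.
3,5

21: g=5,t=1
[1] (1*2+1,5) = (3,5)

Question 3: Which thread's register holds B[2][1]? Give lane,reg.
5,0

c: 1->gid=1  r: 2->tid=1,i&1=0
L=1*4+1=5  i=0=0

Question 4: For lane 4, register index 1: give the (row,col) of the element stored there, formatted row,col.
1,1

lane 4->4/4=1, 4 mod 4=0
i=1  r:2·0+1->1  c:1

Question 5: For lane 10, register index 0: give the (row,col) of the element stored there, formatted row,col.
lane 10: g=2 (10/4), t=2 (10%4)
i=0: r=2*2+0=4, c=g=2

4,2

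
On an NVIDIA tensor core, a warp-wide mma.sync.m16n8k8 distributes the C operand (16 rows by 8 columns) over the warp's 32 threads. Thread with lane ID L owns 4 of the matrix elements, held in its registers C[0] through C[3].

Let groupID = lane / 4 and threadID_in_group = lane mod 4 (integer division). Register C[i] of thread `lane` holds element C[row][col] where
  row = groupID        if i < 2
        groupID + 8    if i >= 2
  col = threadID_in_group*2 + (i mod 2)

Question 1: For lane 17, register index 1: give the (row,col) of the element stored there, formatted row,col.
17: grp=4,tig=1
[1] (4+0,1*2+1) = (4,3)

4,3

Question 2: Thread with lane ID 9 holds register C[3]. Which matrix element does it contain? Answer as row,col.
10,3

lane 9->9/4=2, 9 mod 4=1
i=3  r:2+8->10  c:2·1+1->3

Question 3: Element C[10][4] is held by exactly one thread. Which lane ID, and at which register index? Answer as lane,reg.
r=10->g=2,rb=1  c=4->t=2,b0=0
L=2*4+2=10  i=1*2+0=2

10,2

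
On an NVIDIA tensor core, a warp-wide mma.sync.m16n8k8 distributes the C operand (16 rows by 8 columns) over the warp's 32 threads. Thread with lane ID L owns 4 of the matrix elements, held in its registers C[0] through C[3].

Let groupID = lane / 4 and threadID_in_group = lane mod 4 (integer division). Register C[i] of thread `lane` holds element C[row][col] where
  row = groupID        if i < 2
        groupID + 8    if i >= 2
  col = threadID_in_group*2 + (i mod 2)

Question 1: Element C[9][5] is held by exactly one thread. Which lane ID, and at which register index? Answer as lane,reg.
6,3

r=9->g=1,rb=1  c=5->t=2,b0=1
L=1*4+2=6  i=1*2+1=3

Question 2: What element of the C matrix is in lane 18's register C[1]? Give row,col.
lane 18→18/4=4, 18 mod 4=2
i=1  r:4+0→4  c:2·2+1→5

4,5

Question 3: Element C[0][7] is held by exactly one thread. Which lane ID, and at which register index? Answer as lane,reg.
r=0->g=0,rb=0  c=7->t=3,b0=1
L=0*4+3=3  i=0*2+1=1

3,1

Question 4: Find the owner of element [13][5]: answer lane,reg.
r=13->g=5,rb=1  c=5->t=2,b0=1
L=5*4+2=22  i=1*2+1=3

22,3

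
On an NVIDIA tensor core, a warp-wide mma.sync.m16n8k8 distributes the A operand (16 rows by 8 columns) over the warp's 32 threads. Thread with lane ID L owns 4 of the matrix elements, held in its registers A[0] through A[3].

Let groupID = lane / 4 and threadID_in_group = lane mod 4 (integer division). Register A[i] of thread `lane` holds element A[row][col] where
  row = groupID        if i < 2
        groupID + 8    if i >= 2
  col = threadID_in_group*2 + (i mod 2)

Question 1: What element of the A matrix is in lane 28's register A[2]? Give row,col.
15,0

lane 28: grp=7 (28/4), tig=0 (28%4)
i=2: r=7+8=15, c=0*2+0=0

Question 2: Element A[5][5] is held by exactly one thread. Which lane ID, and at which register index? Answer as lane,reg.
r: 5->gid=5,r8=0  c: 5->tid=2,i&1=1
L=5*4+2=22  i=0*2+1=1

22,1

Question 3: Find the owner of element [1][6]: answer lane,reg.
7,0

r: 1->gid=1,r8=0  c: 6->tid=3,i&1=0
L=1*4+3=7  i=0*2+0=0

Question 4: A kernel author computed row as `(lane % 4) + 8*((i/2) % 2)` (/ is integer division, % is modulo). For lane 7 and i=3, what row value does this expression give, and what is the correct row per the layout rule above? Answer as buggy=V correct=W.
`(lane % 4) + 8*((i/2) % 2)`[7,3]->11
lane 7->7/4=1, 7 mod 4=3
i=3  r:1+8->9  c:2·3+1->7
row: 11 vs 9

buggy=11 correct=9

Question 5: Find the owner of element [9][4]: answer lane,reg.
6,2

r:9=>grp=1,rB=1  c:4=>tig=2,lo=0
L=1*4+2=6  i=1*2+0=2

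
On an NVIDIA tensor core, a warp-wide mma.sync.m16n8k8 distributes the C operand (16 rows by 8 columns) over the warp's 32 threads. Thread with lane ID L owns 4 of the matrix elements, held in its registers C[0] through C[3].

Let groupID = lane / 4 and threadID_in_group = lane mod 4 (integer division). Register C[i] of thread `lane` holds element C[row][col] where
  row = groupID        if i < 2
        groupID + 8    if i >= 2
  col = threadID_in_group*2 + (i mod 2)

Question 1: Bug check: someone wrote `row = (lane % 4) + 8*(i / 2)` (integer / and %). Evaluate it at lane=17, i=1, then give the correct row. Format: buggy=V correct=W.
`(lane % 4) + 8*(i / 2)`[17,1]=>1
lane 17: grp=4 (17/4), tig=1 (17%4)
i=1: r=4+0=4, c=1*2+1=3
row: 1 vs 4

buggy=1 correct=4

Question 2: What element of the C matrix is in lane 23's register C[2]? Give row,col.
13,6

lane 23: g=5 (23/4), t=3 (23%4)
i=2: r=5+8=13, c=3*2+0=6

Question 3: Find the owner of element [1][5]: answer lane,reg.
6,1

r: 1->gid=1,r8=0  c: 5->tid=2,i&1=1
L=1*4+2=6  i=0*2+1=1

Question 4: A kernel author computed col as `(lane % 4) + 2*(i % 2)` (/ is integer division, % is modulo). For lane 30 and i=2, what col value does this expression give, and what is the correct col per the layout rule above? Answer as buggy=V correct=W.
`(lane % 4) + 2*(i % 2)`[30,2]⇒2
L=30⇒gr=30>>2=7, th=30&3=2
[2]⇒row 7+8=15  col 2·2+0=4
col: 2 vs 4

buggy=2 correct=4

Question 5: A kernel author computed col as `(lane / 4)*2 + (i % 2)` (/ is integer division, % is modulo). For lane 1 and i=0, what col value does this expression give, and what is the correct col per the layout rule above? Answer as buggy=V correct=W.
`(lane / 4)*2 + (i % 2)`[1,0]->0
lane 1->1/4=0, 1 mod 4=1
i=0  r:0+0->0  c:2·1+0->2
col: 0 vs 2

buggy=0 correct=2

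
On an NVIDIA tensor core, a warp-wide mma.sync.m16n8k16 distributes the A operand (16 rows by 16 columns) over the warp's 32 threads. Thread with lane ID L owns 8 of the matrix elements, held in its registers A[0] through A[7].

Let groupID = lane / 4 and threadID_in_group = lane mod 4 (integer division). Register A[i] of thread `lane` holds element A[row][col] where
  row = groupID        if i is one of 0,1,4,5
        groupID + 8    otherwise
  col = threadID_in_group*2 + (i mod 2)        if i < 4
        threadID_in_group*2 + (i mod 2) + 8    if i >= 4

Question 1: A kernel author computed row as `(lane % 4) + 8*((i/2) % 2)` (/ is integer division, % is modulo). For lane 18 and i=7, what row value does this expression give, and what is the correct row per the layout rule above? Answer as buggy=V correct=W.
buggy=10 correct=12

`(lane % 4) + 8*((i/2) % 2)`[18,7]→10
lane 18: G=4 (18/4), T=2 (18%4)
i=7: r=4+8=12, c=2*2+1+8=13
row: 10 vs 12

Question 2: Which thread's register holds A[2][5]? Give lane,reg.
10,1

r=2→G=2,rhi=0  c=5→chi=0,T=2,p=1
L=2*4+2=10  i=0*4+0*2+1=1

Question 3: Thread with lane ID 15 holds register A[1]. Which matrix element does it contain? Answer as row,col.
lane 15->15/4=3, 15 mod 4=3
i=1  r:3+0->3  c:2·3+1+0->7

3,7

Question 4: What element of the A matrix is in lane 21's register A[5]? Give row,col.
5,11

L=21->gid=21>>2=5, tid=21&3=1
[5]->row 5+0=5  col 1·2+1+8=11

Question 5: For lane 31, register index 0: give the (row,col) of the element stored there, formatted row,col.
lane 31: grp=7 (31/4), tig=3 (31%4)
i=0: r=7+0=7, c=3*2+0+0=6

7,6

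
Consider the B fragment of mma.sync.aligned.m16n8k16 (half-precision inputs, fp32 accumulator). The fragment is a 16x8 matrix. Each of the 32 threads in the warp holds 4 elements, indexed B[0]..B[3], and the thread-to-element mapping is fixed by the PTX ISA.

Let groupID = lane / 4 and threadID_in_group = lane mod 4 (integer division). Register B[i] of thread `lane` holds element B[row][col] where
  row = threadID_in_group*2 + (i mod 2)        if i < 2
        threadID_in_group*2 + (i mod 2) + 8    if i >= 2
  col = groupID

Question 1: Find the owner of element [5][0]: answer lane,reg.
c=0→G=0  r=5→rhi=0,T=2,p=1
L=0*4+2=2  i=0*2+1=1

2,1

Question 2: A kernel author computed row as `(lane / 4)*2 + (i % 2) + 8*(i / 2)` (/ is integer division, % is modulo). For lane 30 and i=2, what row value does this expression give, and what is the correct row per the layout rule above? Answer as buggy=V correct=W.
`(lane / 4)*2 + (i % 2) + 8*(i / 2)`[30,2]→22
lane 30: G=7 (30/4), T=2 (30%4)
i=2: r=2*2+0+8=12, c=G=7
row: 22 vs 12

buggy=22 correct=12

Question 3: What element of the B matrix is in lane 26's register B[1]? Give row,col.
5,6

lane 26: gid=6 (26/4), tid=2 (26%4)
i=1: r=2*2+1+0=5, c=gid=6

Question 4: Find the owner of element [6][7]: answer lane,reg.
c: 7->gid=7  r: 6->r8=0,tid=3,i&1=0
L=7*4+3=31  i=0*2+0=0

31,0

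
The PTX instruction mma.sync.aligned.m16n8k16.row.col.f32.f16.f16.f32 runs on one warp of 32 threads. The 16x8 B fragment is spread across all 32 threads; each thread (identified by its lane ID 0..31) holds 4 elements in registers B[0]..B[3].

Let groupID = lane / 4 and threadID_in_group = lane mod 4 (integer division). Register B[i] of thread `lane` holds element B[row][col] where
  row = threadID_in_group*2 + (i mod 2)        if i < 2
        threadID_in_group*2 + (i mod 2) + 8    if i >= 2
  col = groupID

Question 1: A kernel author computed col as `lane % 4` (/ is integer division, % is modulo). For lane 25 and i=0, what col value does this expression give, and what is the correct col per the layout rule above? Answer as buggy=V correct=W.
buggy=1 correct=6

`lane % 4`[25,0]->1
25: g=6,t=1
[0] (1*2+0+0,6) = (2,6)
col: 1 vs 6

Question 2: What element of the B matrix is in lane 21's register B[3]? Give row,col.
lane 21->21/4=5, 21 mod 4=1
i=3  r:2·1+1+8->11  c:5

11,5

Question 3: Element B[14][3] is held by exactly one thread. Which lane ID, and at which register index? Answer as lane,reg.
c: 3->gid=3  r: 14->r8=1,tid=3,i&1=0
L=3*4+3=15  i=1*2+0=2

15,2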